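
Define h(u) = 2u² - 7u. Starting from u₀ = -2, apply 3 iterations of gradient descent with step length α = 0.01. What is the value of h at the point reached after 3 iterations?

15.8900628352

h′(u) = 4u - 7
u₁ = -2 − 0.01·(-15) = -1.85
u₂ = -1.85 − 0.01·(-14.4) = -1.706
u₃ = -1.706 − 0.01·(-13.824) = -1.56776
h(-1.56776) = 15.8900628352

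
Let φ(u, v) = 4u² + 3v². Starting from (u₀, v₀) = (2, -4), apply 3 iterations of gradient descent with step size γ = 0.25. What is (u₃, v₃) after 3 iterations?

(-2, 0.5)

∇φ = (8u, 6v)
Step 1: at (2, -4), ∇φ = (16, -24) → (2, -4) − 0.25·(16, -24) = (-2, 2)
Step 2: at (-2, 2), ∇φ = (-16, 12) → (-2, 2) − 0.25·(-16, 12) = (2, -1)
Step 3: at (2, -1), ∇φ = (16, -6) → (2, -1) − 0.25·(16, -6) = (-2, 0.5)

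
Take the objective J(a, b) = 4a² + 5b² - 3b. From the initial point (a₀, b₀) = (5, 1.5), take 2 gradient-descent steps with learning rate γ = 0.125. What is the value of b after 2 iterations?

0.375

∇J = (8a, 10b - 3)
(a₁, b₁) = (5, 1.5) − 0.125·(40, 12) = (0, 0)
(a₂, b₂) = (0, 0) − 0.125·(0, -3) = (0, 0.375)
b = 0.375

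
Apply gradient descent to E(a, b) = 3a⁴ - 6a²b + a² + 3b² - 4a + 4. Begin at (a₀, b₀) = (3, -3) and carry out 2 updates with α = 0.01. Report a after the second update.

-0.61784352

∇E = (12a³ - 12ab + 2a - 4, -6a² + 6b)
(a₁, b₁) = (3, -3) − 0.01·(434, -72) = (-1.34, -2.28)
(a₂, b₂) = (-1.34, -2.28) − 0.01·(-72.215648, -24.4536) = (-0.61784352, -2.035464)
a = -0.61784352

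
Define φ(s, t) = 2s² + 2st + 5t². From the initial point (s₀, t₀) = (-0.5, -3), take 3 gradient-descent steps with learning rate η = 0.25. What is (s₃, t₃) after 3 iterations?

∇φ = (4s + 2t, 2s + 10t)
Step 1: at (-0.5, -3), ∇φ = (-8, -31) → (-0.5, -3) − 0.25·(-8, -31) = (1.5, 4.75)
Step 2: at (1.5, 4.75), ∇φ = (15.5, 50.5) → (1.5, 4.75) − 0.25·(15.5, 50.5) = (-2.375, -7.875)
Step 3: at (-2.375, -7.875), ∇φ = (-25.25, -83.5) → (-2.375, -7.875) − 0.25·(-25.25, -83.5) = (3.9375, 13)

(3.9375, 13)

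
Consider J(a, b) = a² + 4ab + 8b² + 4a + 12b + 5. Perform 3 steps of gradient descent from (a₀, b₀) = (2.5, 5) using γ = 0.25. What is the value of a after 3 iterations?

-55.6875

∇J = (2a + 4b + 4, 4a + 16b + 12)
Step 1: at (2.5, 5), ∇J = (29, 102) → (2.5, 5) − 0.25·(29, 102) = (-4.75, -20.5)
Step 2: at (-4.75, -20.5), ∇J = (-87.5, -335) → (-4.75, -20.5) − 0.25·(-87.5, -335) = (17.125, 63.25)
Step 3: at (17.125, 63.25), ∇J = (291.25, 1092.5) → (17.125, 63.25) − 0.25·(291.25, 1092.5) = (-55.6875, -209.875)
a = -55.6875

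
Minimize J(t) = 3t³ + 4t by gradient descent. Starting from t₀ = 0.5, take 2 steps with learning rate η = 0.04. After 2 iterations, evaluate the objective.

J′(t) = 9t² + 4
Step 1: J′(0.5) = 6.25; t₁ = 0.5 − 0.04·6.25 = 0.25
Step 2: J′(0.25) = 4.5625; t₂ = 0.25 − 0.04·4.5625 = 0.0675
J(0.0675) = 0.270922640625

0.270922640625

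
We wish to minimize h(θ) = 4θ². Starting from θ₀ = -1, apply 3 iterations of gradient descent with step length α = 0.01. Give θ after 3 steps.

-0.778688

h′(θ) = 8θ
θ₁ = -1 − 0.01·(-8) = -0.92
θ₂ = -0.92 − 0.01·(-7.36) = -0.8464
θ₃ = -0.8464 − 0.01·(-6.7712) = -0.778688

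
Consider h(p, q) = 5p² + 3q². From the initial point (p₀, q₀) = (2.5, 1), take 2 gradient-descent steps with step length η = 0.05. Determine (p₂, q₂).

(0.625, 0.49)

∇h = (10p, 6q)
(p₁, q₁) = (2.5, 1) − 0.05·(25, 6) = (1.25, 0.7)
(p₂, q₂) = (1.25, 0.7) − 0.05·(12.5, 4.2) = (0.625, 0.49)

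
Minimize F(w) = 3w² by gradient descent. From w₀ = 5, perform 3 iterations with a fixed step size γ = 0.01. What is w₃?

F′(w) = 6w
Step 1: F′(5) = 30; w₁ = 5 − 0.01·30 = 4.7
Step 2: F′(4.7) = 28.2; w₂ = 4.7 − 0.01·28.2 = 4.418
Step 3: F′(4.418) = 26.508; w₃ = 4.418 − 0.01·26.508 = 4.15292

4.15292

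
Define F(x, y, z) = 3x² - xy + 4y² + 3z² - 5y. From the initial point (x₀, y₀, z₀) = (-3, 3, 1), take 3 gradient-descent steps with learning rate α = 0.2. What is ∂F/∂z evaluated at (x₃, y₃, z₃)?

∇F = (6x - y, -x + 8y - 5, 6z)
(x₁, y₁, z₁) = (-3, 3, 1) − 0.2·(-21, 22, 6) = (1.2, -1.4, -0.2)
(x₂, y₂, z₂) = (1.2, -1.4, -0.2) − 0.2·(8.6, -17.4, -1.2) = (-0.52, 2.08, 0.04)
(x₃, y₃, z₃) = (-0.52, 2.08, 0.04) − 0.2·(-5.2, 12.16, 0.24) = (0.52, -0.352, -0.008)
∂F/∂z at (0.52, -0.352, -0.008) = -0.048

-0.048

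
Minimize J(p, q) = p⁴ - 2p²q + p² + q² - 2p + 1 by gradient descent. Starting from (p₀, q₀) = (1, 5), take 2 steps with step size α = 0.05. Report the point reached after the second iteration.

(2.2096, 4.464)

∇J = (4p³ - 4pq + 2p - 2, -2p² + 2q)
(p₁, q₁) = (1, 5) − 0.05·(-16, 8) = (1.8, 4.6)
(p₂, q₂) = (1.8, 4.6) − 0.05·(-8.192, 2.72) = (2.2096, 4.464)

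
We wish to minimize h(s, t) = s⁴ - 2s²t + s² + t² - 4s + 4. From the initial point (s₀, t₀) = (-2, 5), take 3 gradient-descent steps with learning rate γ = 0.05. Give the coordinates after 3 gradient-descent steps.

∇h = (4s³ - 4st + 2s - 4, -2s² + 2t)
(s₁, t₁) = (-2, 5) − 0.05·(0, 2) = (-2, 4.9)
(s₂, t₂) = (-2, 4.9) − 0.05·(-0.8, 1.8) = (-1.96, 4.81)
(s₃, t₃) = (-1.96, 4.81) − 0.05·(-0.327744, 1.9368) = (-1.9436128, 4.71316)

(-1.9436128, 4.71316)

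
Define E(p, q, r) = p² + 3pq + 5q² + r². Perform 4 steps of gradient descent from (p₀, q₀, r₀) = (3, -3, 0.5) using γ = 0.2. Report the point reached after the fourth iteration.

(0.2304, -4.224, 0.0648)

∇E = (2p + 3q, 3p + 10q, 2r)
(p₁, q₁, r₁) = (3, -3, 0.5) − 0.2·(-3, -21, 1) = (3.6, 1.2, 0.3)
(p₂, q₂, r₂) = (3.6, 1.2, 0.3) − 0.2·(10.8, 22.8, 0.6) = (1.44, -3.36, 0.18)
(p₃, q₃, r₃) = (1.44, -3.36, 0.18) − 0.2·(-7.2, -29.28, 0.36) = (2.88, 2.496, 0.108)
(p₄, q₄, r₄) = (2.88, 2.496, 0.108) − 0.2·(13.248, 33.6, 0.216) = (0.2304, -4.224, 0.0648)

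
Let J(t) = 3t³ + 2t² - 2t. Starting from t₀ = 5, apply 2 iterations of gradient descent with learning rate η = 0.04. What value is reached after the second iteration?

-11.905024

J′(t) = 9t² + 4t - 2
Step 1: J′(5) = 243; t₁ = 5 − 0.04·243 = -4.72
Step 2: J′(-4.72) = 179.6256; t₂ = -4.72 − 0.04·179.6256 = -11.905024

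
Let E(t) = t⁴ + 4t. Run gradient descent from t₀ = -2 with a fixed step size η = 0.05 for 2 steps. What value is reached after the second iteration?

-0.7568

E′(t) = 4t³ + 4
Step 1: E′(-2) = -28; t₁ = -2 − 0.05·(-28) = -0.6
Step 2: E′(-0.6) = 3.136; t₂ = -0.6 − 0.05·3.136 = -0.7568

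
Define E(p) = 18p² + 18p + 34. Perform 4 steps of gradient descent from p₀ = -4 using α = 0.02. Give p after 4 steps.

-0.52151296

E′(p) = 36p + 18
p₁ = -4 − 0.02·(-126) = -1.48
p₂ = -1.48 − 0.02·(-35.28) = -0.7744
p₃ = -0.7744 − 0.02·(-9.8784) = -0.576832
p₄ = -0.576832 − 0.02·(-2.765952) = -0.52151296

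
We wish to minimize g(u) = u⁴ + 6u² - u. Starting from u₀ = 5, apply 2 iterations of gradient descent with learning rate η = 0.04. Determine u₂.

g′(u) = 4u³ + 12u - 1
Step 1: g′(5) = 559; u₁ = 5 − 0.04·559 = -17.36
Step 2: g′(-17.36) = -21136.425024; u₂ = -17.36 − 0.04·(-21136.425024) = 828.09700096

828.09700096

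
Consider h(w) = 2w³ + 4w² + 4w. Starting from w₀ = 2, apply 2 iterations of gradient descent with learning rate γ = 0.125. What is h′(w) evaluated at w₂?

h′(w) = 6w² + 8w + 4
Step 1: h′(2) = 44; w₁ = 2 − 0.125·44 = -3.5
Step 2: h′(-3.5) = 49.5; w₂ = -3.5 − 0.125·49.5 = -9.6875
h′(w) at (-9.6875) = 489.5859375

489.5859375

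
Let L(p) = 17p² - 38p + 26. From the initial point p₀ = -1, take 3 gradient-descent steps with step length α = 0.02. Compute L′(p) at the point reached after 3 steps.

L′(p) = 34p - 38
p₁ = -1 − 0.02·(-72) = 0.44
p₂ = 0.44 − 0.02·(-23.04) = 0.9008
p₃ = 0.9008 − 0.02·(-7.3728) = 1.048256
L′(p) at (1.048256) = -2.359296

-2.359296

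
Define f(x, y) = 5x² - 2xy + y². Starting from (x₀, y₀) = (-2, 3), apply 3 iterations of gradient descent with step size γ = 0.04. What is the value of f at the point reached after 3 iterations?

∇f = (10x - 2y, -2x + 2y)
(x₁, y₁) = (-2, 3) − 0.04·(-26, 10) = (-0.96, 2.6)
(x₂, y₂) = (-0.96, 2.6) − 0.04·(-14.8, 7.12) = (-0.368, 2.3152)
(x₃, y₃) = (-0.368, 2.3152) − 0.04·(-8.3104, 5.3664) = (-0.035584, 2.100544)
f(-0.035584, 2.100544) = 4.568107716608

4.568107716608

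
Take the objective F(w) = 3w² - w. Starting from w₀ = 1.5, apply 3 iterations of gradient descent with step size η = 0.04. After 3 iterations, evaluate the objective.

F′(w) = 6w - 1
Step 1: F′(1.5) = 8; w₁ = 1.5 − 0.04·8 = 1.18
Step 2: F′(1.18) = 6.08; w₂ = 1.18 − 0.04·6.08 = 0.9368
Step 3: F′(0.9368) = 4.6208; w₃ = 0.9368 − 0.04·4.6208 = 0.751968
F(0.751968) = 0.944399619072

0.944399619072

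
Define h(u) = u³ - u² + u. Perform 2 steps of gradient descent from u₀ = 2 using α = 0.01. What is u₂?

h′(u) = 3u² - 2u + 1
Step 1: h′(2) = 9; u₁ = 2 − 0.01·9 = 1.91
Step 2: h′(1.91) = 8.1243; u₂ = 1.91 − 0.01·8.1243 = 1.828757

1.828757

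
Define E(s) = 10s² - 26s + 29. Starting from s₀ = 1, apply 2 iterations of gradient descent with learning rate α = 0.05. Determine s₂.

E′(s) = 20s - 26
Step 1: E′(1) = -6; s₁ = 1 − 0.05·(-6) = 1.3
Step 2: E′(1.3) = 0; s₂ = 1.3 − 0.05·0 = 1.3

1.3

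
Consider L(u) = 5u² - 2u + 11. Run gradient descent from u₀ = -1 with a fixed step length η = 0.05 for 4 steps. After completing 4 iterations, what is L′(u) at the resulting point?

L′(u) = 10u - 2
Step 1: L′(-1) = -12; u₁ = -1 − 0.05·(-12) = -0.4
Step 2: L′(-0.4) = -6; u₂ = -0.4 − 0.05·(-6) = -0.1
Step 3: L′(-0.1) = -3; u₃ = -0.1 − 0.05·(-3) = 0.05
Step 4: L′(0.05) = -1.5; u₄ = 0.05 − 0.05·(-1.5) = 0.125
L′(u) at (0.125) = -0.75

-0.75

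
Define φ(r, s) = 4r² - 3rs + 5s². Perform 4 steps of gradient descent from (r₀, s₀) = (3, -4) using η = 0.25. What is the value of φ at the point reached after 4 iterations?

45685.61553955078125

∇φ = (8r - 3s, -3r + 10s)
(r₁, s₁) = (3, -4) − 0.25·(36, -49) = (-6, 8.25)
(r₂, s₂) = (-6, 8.25) − 0.25·(-72.75, 100.5) = (12.1875, -16.875)
(r₃, s₃) = (12.1875, -16.875) − 0.25·(148.125, -205.3125) = (-24.84375, 34.453125)
(r₄, s₄) = (-24.84375, 34.453125) − 0.25·(-302.109375, 419.0625) = (50.68359375, -70.3125)
φ(50.68359375, -70.3125) = 45685.61553955078125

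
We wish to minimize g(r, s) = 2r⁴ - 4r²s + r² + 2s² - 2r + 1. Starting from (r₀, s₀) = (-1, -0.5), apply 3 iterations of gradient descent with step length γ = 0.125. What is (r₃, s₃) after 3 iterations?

(0.578125, 0.34375)

∇g = (8r³ - 8rs + 2r - 2, -4r² + 4s)
(r₁, s₁) = (-1, -0.5) − 0.125·(-16, -6) = (1, 0.25)
(r₂, s₂) = (1, 0.25) − 0.125·(6, -3) = (0.25, 0.625)
(r₃, s₃) = (0.25, 0.625) − 0.125·(-2.625, 2.25) = (0.578125, 0.34375)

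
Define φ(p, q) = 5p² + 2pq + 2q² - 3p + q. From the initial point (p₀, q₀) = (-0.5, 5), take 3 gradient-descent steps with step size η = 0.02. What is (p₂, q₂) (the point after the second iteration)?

(-0.556, 4.2336)

∇φ = (10p + 2q - 3, 2p + 4q + 1)
Step 1: at (-0.5, 5), ∇φ = (2, 20) → (-0.5, 5) − 0.02·(2, 20) = (-0.54, 4.6)
Step 2: at (-0.54, 4.6), ∇φ = (0.8, 18.32) → (-0.54, 4.6) − 0.02·(0.8, 18.32) = (-0.556, 4.2336)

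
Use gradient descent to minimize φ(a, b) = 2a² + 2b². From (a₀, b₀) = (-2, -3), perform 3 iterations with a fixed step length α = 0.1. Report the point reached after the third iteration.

∇φ = (4a, 4b)
Step 1: at (-2, -3), ∇φ = (-8, -12) → (-2, -3) − 0.1·(-8, -12) = (-1.2, -1.8)
Step 2: at (-1.2, -1.8), ∇φ = (-4.8, -7.2) → (-1.2, -1.8) − 0.1·(-4.8, -7.2) = (-0.72, -1.08)
Step 3: at (-0.72, -1.08), ∇φ = (-2.88, -4.32) → (-0.72, -1.08) − 0.1·(-2.88, -4.32) = (-0.432, -0.648)

(-0.432, -0.648)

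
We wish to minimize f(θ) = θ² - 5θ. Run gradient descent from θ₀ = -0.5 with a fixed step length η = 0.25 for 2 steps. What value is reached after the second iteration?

1.75

f′(θ) = 2θ - 5
θ₁ = -0.5 − 0.25·(-6) = 1
θ₂ = 1 − 0.25·(-3) = 1.75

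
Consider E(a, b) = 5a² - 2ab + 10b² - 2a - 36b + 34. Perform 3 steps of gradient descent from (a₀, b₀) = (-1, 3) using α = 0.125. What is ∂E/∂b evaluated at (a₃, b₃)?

-105.40625

∇E = (10a - 2b - 2, -2a + 20b - 36)
Step 1: at (-1, 3), ∇E = (-18, 26) → (-1, 3) − 0.125·(-18, 26) = (1.25, -0.25)
Step 2: at (1.25, -0.25), ∇E = (11, -43.5) → (1.25, -0.25) − 0.125·(11, -43.5) = (-0.125, 5.1875)
Step 3: at (-0.125, 5.1875), ∇E = (-13.625, 68) → (-0.125, 5.1875) − 0.125·(-13.625, 68) = (1.578125, -3.3125)
∂E/∂b at (1.578125, -3.3125) = -105.40625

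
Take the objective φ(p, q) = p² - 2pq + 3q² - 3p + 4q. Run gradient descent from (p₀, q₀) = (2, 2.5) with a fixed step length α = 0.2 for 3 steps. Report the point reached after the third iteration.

∇φ = (2p - 2q - 3, -2p + 6q + 4)
Step 1: at (2, 2.5), ∇φ = (-4, 15) → (2, 2.5) − 0.2·(-4, 15) = (2.8, -0.5)
Step 2: at (2.8, -0.5), ∇φ = (3.6, -4.6) → (2.8, -0.5) − 0.2·(3.6, -4.6) = (2.08, 0.42)
Step 3: at (2.08, 0.42), ∇φ = (0.32, 2.36) → (2.08, 0.42) − 0.2·(0.32, 2.36) = (2.016, -0.052)

(2.016, -0.052)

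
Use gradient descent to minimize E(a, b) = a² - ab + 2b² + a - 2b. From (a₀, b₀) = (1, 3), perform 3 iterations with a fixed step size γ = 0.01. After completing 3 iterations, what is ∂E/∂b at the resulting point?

∇E = (2a - b + 1, -a + 4b - 2)
(a₁, b₁) = (1, 3) − 0.01·(0, 9) = (1, 2.91)
(a₂, b₂) = (1, 2.91) − 0.01·(0.09, 8.64) = (0.9991, 2.8236)
(a₃, b₃) = (0.9991, 2.8236) − 0.01·(0.1746, 8.2953) = (0.997354, 2.740647)
∂E/∂b at (0.997354, 2.740647) = 7.965234

7.965234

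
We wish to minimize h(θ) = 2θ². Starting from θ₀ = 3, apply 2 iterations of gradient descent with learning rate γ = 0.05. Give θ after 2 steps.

1.92

h′(θ) = 4θ
θ₁ = 3 − 0.05·12 = 2.4
θ₂ = 2.4 − 0.05·9.6 = 1.92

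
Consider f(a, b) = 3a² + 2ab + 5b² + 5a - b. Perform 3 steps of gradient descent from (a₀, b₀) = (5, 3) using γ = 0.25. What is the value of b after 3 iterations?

-21.625

∇f = (6a + 2b + 5, 2a + 10b - 1)
Step 1: at (5, 3), ∇f = (41, 39) → (5, 3) − 0.25·(41, 39) = (-5.25, -6.75)
Step 2: at (-5.25, -6.75), ∇f = (-40, -79) → (-5.25, -6.75) − 0.25·(-40, -79) = (4.75, 13)
Step 3: at (4.75, 13), ∇f = (59.5, 138.5) → (4.75, 13) − 0.25·(59.5, 138.5) = (-10.125, -21.625)
b = -21.625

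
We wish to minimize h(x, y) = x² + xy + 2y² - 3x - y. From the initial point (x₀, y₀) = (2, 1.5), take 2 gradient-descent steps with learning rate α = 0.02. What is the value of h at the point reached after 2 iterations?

2.06539128

∇h = (2x + y - 3, x + 4y - 1)
Step 1: at (2, 1.5), ∇h = (2.5, 7) → (2, 1.5) − 0.02·(2.5, 7) = (1.95, 1.36)
Step 2: at (1.95, 1.36), ∇h = (2.26, 6.39) → (1.95, 1.36) − 0.02·(2.26, 6.39) = (1.9048, 1.2322)
h(1.9048, 1.2322) = 2.06539128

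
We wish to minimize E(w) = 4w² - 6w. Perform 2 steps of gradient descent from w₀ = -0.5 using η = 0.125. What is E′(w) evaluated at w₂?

0

E′(w) = 8w - 6
Step 1: E′(-0.5) = -10; w₁ = -0.5 − 0.125·(-10) = 0.75
Step 2: E′(0.75) = 0; w₂ = 0.75 − 0.125·0 = 0.75
E′(w) at (0.75) = 0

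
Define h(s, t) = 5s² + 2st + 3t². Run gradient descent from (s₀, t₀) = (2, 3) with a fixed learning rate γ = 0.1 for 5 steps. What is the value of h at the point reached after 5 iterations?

∇h = (10s + 2t, 2s + 6t)
(s₁, t₁) = (2, 3) − 0.1·(26, 22) = (-0.6, 0.8)
(s₂, t₂) = (-0.6, 0.8) − 0.1·(-4.4, 3.6) = (-0.16, 0.44)
(s₃, t₃) = (-0.16, 0.44) − 0.1·(-0.72, 2.32) = (-0.088, 0.208)
(s₄, t₄) = (-0.088, 0.208) − 0.1·(-0.464, 1.072) = (-0.0416, 0.1008)
(s₅, t₅) = (-0.0416, 0.1008) − 0.1·(-0.2144, 0.5216) = (-0.02016, 0.04864)
h(-0.02016, 0.04864) = 0.007168512

0.007168512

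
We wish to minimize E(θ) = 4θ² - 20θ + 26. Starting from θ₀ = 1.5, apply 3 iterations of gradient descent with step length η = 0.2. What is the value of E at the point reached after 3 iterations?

E′(θ) = 8θ - 20
θ₁ = 1.5 − 0.2·(-8) = 3.1
θ₂ = 3.1 − 0.2·4.8 = 2.14
θ₃ = 2.14 − 0.2·(-2.88) = 2.716
E(2.716) = 1.186624

1.186624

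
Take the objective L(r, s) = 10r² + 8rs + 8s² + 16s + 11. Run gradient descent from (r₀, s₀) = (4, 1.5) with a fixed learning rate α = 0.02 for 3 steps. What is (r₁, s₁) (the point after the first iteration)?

∇L = (20r + 8s, 8r + 16s + 16)
Step 1: at (4, 1.5), ∇L = (92, 72) → (4, 1.5) − 0.02·(92, 72) = (2.16, 0.06)

(2.16, 0.06)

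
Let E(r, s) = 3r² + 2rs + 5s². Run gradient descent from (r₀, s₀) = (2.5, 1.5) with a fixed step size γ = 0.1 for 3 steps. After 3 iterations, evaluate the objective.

0.09872

∇E = (6r + 2s, 2r + 10s)
Step 1: at (2.5, 1.5), ∇E = (18, 20) → (2.5, 1.5) − 0.1·(18, 20) = (0.7, -0.5)
Step 2: at (0.7, -0.5), ∇E = (3.2, -3.6) → (0.7, -0.5) − 0.1·(3.2, -3.6) = (0.38, -0.14)
Step 3: at (0.38, -0.14), ∇E = (2, -0.64) → (0.38, -0.14) − 0.1·(2, -0.64) = (0.18, -0.076)
E(0.18, -0.076) = 0.09872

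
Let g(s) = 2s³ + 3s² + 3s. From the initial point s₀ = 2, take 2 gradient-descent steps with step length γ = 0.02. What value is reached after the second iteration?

g′(s) = 6s² + 6s + 3
s₁ = 2 − 0.02·39 = 1.22
s₂ = 1.22 − 0.02·19.2504 = 0.834992

0.834992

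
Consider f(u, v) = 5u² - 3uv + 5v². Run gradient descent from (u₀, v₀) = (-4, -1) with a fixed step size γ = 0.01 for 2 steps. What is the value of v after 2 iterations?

-1.0269

∇f = (10u - 3v, -3u + 10v)
(u₁, v₁) = (-4, -1) − 0.01·(-37, 2) = (-3.63, -1.02)
(u₂, v₂) = (-3.63, -1.02) − 0.01·(-33.24, 0.69) = (-3.2976, -1.0269)
v = -1.0269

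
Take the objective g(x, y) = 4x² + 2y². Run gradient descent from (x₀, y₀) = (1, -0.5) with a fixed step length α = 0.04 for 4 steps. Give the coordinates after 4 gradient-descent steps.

(0.21381376, -0.24893568)

∇g = (8x, 4y)
(x₁, y₁) = (1, -0.5) − 0.04·(8, -2) = (0.68, -0.42)
(x₂, y₂) = (0.68, -0.42) − 0.04·(5.44, -1.68) = (0.4624, -0.3528)
(x₃, y₃) = (0.4624, -0.3528) − 0.04·(3.6992, -1.4112) = (0.314432, -0.296352)
(x₄, y₄) = (0.314432, -0.296352) − 0.04·(2.515456, -1.185408) = (0.21381376, -0.24893568)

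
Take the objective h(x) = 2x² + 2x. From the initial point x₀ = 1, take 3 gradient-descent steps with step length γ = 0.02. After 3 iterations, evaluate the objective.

2.228597506048

h′(x) = 4x + 2
Step 1: h′(1) = 6; x₁ = 1 − 0.02·6 = 0.88
Step 2: h′(0.88) = 5.52; x₂ = 0.88 − 0.02·5.52 = 0.7696
Step 3: h′(0.7696) = 5.0784; x₃ = 0.7696 − 0.02·5.0784 = 0.668032
h(0.668032) = 2.228597506048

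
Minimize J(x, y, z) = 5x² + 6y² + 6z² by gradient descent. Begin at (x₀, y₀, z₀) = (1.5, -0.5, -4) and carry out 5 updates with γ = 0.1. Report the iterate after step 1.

(0, 0.1, 0.8)

∇J = (10x, 12y, 12z)
(x₁, y₁, z₁) = (1.5, -0.5, -4) − 0.1·(15, -6, -48) = (0, 0.1, 0.8)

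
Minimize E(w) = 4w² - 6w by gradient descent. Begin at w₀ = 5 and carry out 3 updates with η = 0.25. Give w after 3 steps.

-3.5

E′(w) = 8w - 6
w₁ = 5 − 0.25·34 = -3.5
w₂ = -3.5 − 0.25·(-34) = 5
w₃ = 5 − 0.25·34 = -3.5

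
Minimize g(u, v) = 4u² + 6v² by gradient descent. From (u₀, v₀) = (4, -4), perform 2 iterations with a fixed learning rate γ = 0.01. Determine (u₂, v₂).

∇g = (8u, 12v)
Step 1: at (4, -4), ∇g = (32, -48) → (4, -4) − 0.01·(32, -48) = (3.68, -3.52)
Step 2: at (3.68, -3.52), ∇g = (29.44, -42.24) → (3.68, -3.52) − 0.01·(29.44, -42.24) = (3.3856, -3.0976)

(3.3856, -3.0976)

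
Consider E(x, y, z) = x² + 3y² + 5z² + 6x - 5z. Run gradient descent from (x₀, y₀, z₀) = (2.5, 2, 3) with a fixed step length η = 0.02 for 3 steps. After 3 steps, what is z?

1.78

∇E = (2x + 6, 6y, 10z - 5)
(x₁, y₁, z₁) = (2.5, 2, 3) − 0.02·(11, 12, 25) = (2.28, 1.76, 2.5)
(x₂, y₂, z₂) = (2.28, 1.76, 2.5) − 0.02·(10.56, 10.56, 20) = (2.0688, 1.5488, 2.1)
(x₃, y₃, z₃) = (2.0688, 1.5488, 2.1) − 0.02·(10.1376, 9.2928, 16) = (1.866048, 1.362944, 1.78)
z = 1.78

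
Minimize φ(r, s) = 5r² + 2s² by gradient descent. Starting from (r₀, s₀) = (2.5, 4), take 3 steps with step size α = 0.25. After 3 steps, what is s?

0

∇φ = (10r, 4s)
(r₁, s₁) = (2.5, 4) − 0.25·(25, 16) = (-3.75, 0)
(r₂, s₂) = (-3.75, 0) − 0.25·(-37.5, 0) = (5.625, 0)
(r₃, s₃) = (5.625, 0) − 0.25·(56.25, 0) = (-8.4375, 0)
s = 0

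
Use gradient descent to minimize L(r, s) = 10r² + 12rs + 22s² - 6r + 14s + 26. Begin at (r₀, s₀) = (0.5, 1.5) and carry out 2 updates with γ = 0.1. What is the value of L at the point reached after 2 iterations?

18205.224

∇L = (20r + 12s - 6, 12r + 44s + 14)
Step 1: at (0.5, 1.5), ∇L = (22, 86) → (0.5, 1.5) − 0.1·(22, 86) = (-1.7, -7.1)
Step 2: at (-1.7, -7.1), ∇L = (-125.2, -318.8) → (-1.7, -7.1) − 0.1·(-125.2, -318.8) = (10.82, 24.78)
L(10.82, 24.78) = 18205.224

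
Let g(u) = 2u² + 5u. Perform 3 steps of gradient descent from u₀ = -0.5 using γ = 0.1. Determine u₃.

-1.088

g′(u) = 4u + 5
Step 1: g′(-0.5) = 3; u₁ = -0.5 − 0.1·3 = -0.8
Step 2: g′(-0.8) = 1.8; u₂ = -0.8 − 0.1·1.8 = -0.98
Step 3: g′(-0.98) = 1.08; u₃ = -0.98 − 0.1·1.08 = -1.088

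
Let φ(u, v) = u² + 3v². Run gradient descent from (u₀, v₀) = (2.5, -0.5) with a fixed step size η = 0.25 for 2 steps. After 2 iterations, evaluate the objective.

0.4375

∇φ = (2u, 6v)
Step 1: at (2.5, -0.5), ∇φ = (5, -3) → (2.5, -0.5) − 0.25·(5, -3) = (1.25, 0.25)
Step 2: at (1.25, 0.25), ∇φ = (2.5, 1.5) → (1.25, 0.25) − 0.25·(2.5, 1.5) = (0.625, -0.125)
φ(0.625, -0.125) = 0.4375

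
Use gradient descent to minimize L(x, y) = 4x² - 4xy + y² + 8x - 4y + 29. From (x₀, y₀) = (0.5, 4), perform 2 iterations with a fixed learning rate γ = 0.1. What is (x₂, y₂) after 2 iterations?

∇L = (8x - 4y + 8, -4x + 2y - 4)
(x₁, y₁) = (0.5, 4) − 0.1·(-4, 2) = (0.9, 3.8)
(x₂, y₂) = (0.9, 3.8) − 0.1·(0, 0) = (0.9, 3.8)

(0.9, 3.8)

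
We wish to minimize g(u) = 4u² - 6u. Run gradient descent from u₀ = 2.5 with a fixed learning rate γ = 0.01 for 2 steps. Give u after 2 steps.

2.2312

g′(u) = 8u - 6
u₁ = 2.5 − 0.01·14 = 2.36
u₂ = 2.36 − 0.01·12.88 = 2.2312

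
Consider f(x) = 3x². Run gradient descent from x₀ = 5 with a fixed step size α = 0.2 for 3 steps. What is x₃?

-0.04

f′(x) = 6x
Step 1: f′(5) = 30; x₁ = 5 − 0.2·30 = -1
Step 2: f′(-1) = -6; x₂ = -1 − 0.2·(-6) = 0.2
Step 3: f′(0.2) = 1.2; x₃ = 0.2 − 0.2·1.2 = -0.04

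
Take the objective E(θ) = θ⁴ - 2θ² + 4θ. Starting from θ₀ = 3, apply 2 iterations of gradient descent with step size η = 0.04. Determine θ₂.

E′(θ) = 4θ³ - 4θ + 4
Step 1: E′(3) = 100; θ₁ = 3 − 0.04·100 = -1
Step 2: E′(-1) = 4; θ₂ = -1 − 0.04·4 = -1.16

-1.16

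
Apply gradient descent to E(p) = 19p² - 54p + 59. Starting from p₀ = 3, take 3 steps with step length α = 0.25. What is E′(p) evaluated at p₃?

E′(p) = 38p - 54
p₁ = 3 − 0.25·60 = -12
p₂ = -12 − 0.25·(-510) = 115.5
p₃ = 115.5 − 0.25·4335 = -968.25
E′(p) at (-968.25) = -36847.5

-36847.5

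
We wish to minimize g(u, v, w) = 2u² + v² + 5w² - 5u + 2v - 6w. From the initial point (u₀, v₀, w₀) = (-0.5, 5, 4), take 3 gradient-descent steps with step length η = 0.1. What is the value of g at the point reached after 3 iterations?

∇g = (4u - 5, 2v + 2, 10w - 6)
Step 1: at (-0.5, 5, 4), ∇g = (-7, 12, 34) → (-0.5, 5, 4) − 0.1·(-7, 12, 34) = (0.2, 3.8, 0.6)
Step 2: at (0.2, 3.8, 0.6), ∇g = (-4.2, 9.6, 0) → (0.2, 3.8, 0.6) − 0.1·(-4.2, 9.6, 0) = (0.62, 2.84, 0.6)
Step 3: at (0.62, 2.84, 0.6), ∇g = (-2.52, 7.68, 0) → (0.62, 2.84, 0.6) − 0.1·(-2.52, 7.68, 0) = (0.872, 2.072, 0.6)
g(0.872, 2.072, 0.6) = 3.797952

3.797952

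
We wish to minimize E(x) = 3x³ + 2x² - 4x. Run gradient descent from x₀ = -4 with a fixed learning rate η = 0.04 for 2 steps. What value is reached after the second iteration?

-36.267776

E′(x) = 9x² + 4x - 4
Step 1: E′(-4) = 124; x₁ = -4 − 0.04·124 = -8.96
Step 2: E′(-8.96) = 682.6944; x₂ = -8.96 − 0.04·682.6944 = -36.267776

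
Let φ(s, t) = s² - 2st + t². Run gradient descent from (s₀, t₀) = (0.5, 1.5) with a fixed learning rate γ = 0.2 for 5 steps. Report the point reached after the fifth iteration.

∇φ = (2s - 2t, -2s + 2t)
(s₁, t₁) = (0.5, 1.5) − 0.2·(-2, 2) = (0.9, 1.1)
(s₂, t₂) = (0.9, 1.1) − 0.2·(-0.4, 0.4) = (0.98, 1.02)
(s₃, t₃) = (0.98, 1.02) − 0.2·(-0.08, 0.08) = (0.996, 1.004)
(s₄, t₄) = (0.996, 1.004) − 0.2·(-0.016, 0.016) = (0.9992, 1.0008)
(s₅, t₅) = (0.9992, 1.0008) − 0.2·(-0.0032, 0.0032) = (0.99984, 1.00016)

(0.99984, 1.00016)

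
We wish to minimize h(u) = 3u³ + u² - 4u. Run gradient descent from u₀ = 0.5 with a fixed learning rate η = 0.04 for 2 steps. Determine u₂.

0.546476

h′(u) = 9u² + 2u - 4
u₁ = 0.5 − 0.04·(-0.75) = 0.53
u₂ = 0.53 − 0.04·(-0.4119) = 0.546476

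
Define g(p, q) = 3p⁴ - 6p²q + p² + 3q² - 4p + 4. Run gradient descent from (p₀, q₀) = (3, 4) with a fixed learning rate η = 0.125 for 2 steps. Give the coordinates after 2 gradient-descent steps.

∇g = (12p³ - 12pq + 2p - 4, -6p² + 6q)
(p₁, q₁) = (3, 4) − 0.125·(182, -30) = (-19.75, 7.75)
(p₂, q₂) = (-19.75, 7.75) − 0.125·(-90651.5625, -2293.875) = (11311.6953125, 294.484375)

(11311.6953125, 294.484375)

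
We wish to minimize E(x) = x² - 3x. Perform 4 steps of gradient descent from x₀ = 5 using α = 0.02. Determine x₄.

4.47271296

E′(x) = 2x - 3
x₁ = 5 − 0.02·7 = 4.86
x₂ = 4.86 − 0.02·6.72 = 4.7256
x₃ = 4.7256 − 0.02·6.4512 = 4.596576
x₄ = 4.596576 − 0.02·6.193152 = 4.47271296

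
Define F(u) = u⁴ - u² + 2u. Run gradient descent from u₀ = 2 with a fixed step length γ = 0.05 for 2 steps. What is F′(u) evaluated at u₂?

1.4570625

F′(u) = 4u³ - 2u + 2
Step 1: F′(2) = 30; u₁ = 2 − 0.05·30 = 0.5
Step 2: F′(0.5) = 1.5; u₂ = 0.5 − 0.05·1.5 = 0.425
F′(u) at (0.425) = 1.4570625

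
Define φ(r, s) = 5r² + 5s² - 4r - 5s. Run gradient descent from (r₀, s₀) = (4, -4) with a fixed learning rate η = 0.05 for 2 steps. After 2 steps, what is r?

1.3

∇φ = (10r - 4, 10s - 5)
(r₁, s₁) = (4, -4) − 0.05·(36, -45) = (2.2, -1.75)
(r₂, s₂) = (2.2, -1.75) − 0.05·(18, -22.5) = (1.3, -0.625)
r = 1.3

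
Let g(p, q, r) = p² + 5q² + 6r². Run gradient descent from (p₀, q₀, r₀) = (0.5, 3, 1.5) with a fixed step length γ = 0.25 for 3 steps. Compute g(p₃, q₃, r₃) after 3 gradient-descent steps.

1376.58203125

∇g = (2p, 10q, 12r)
Step 1: at (0.5, 3, 1.5), ∇g = (1, 30, 18) → (0.5, 3, 1.5) − 0.25·(1, 30, 18) = (0.25, -4.5, -3)
Step 2: at (0.25, -4.5, -3), ∇g = (0.5, -45, -36) → (0.25, -4.5, -3) − 0.25·(0.5, -45, -36) = (0.125, 6.75, 6)
Step 3: at (0.125, 6.75, 6), ∇g = (0.25, 67.5, 72) → (0.125, 6.75, 6) − 0.25·(0.25, 67.5, 72) = (0.0625, -10.125, -12)
g(0.0625, -10.125, -12) = 1376.58203125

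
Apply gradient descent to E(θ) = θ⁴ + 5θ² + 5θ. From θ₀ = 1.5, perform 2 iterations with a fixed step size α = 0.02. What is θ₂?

0.51825704

E′(θ) = 4θ³ + 10θ + 5
θ₁ = 1.5 − 0.02·33.5 = 0.83
θ₂ = 0.83 − 0.02·15.587148 = 0.51825704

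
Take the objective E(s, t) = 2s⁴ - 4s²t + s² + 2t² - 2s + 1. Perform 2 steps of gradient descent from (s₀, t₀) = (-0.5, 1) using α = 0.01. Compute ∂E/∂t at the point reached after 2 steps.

2.76959424

∇E = (8s³ - 8st + 2s - 2, -4s² + 4t)
Step 1: at (-0.5, 1), ∇E = (0, 3) → (-0.5, 1) − 0.01·(0, 3) = (-0.5, 0.97)
Step 2: at (-0.5, 0.97), ∇E = (-0.12, 2.88) → (-0.5, 0.97) − 0.01·(-0.12, 2.88) = (-0.4988, 0.9412)
∂E/∂t at (-0.4988, 0.9412) = 2.76959424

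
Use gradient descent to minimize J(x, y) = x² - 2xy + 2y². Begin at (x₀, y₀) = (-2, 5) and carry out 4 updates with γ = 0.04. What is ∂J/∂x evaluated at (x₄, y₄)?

-5.17152256

∇J = (2x - 2y, -2x + 4y)
Step 1: at (-2, 5), ∇J = (-14, 24) → (-2, 5) − 0.04·(-14, 24) = (-1.44, 4.04)
Step 2: at (-1.44, 4.04), ∇J = (-10.96, 19.04) → (-1.44, 4.04) − 0.04·(-10.96, 19.04) = (-1.0016, 3.2784)
Step 3: at (-1.0016, 3.2784), ∇J = (-8.56, 15.1168) → (-1.0016, 3.2784) − 0.04·(-8.56, 15.1168) = (-0.6592, 2.673728)
Step 4: at (-0.6592, 2.673728), ∇J = (-6.665856, 12.013312) → (-0.6592, 2.673728) − 0.04·(-6.665856, 12.013312) = (-0.39256576, 2.19319552)
∂J/∂x at (-0.39256576, 2.19319552) = -5.17152256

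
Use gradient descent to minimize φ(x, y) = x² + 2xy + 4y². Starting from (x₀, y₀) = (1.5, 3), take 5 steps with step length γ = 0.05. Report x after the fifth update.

∇φ = (2x + 2y, 2x + 8y)
Step 1: at (1.5, 3), ∇φ = (9, 27) → (1.5, 3) − 0.05·(9, 27) = (1.05, 1.65)
Step 2: at (1.05, 1.65), ∇φ = (5.4, 15.3) → (1.05, 1.65) − 0.05·(5.4, 15.3) = (0.78, 0.885)
Step 3: at (0.78, 0.885), ∇φ = (3.33, 8.64) → (0.78, 0.885) − 0.05·(3.33, 8.64) = (0.6135, 0.453)
Step 4: at (0.6135, 0.453), ∇φ = (2.133, 4.851) → (0.6135, 0.453) − 0.05·(2.133, 4.851) = (0.50685, 0.21045)
Step 5: at (0.50685, 0.21045), ∇φ = (1.4346, 2.6973) → (0.50685, 0.21045) − 0.05·(1.4346, 2.6973) = (0.43512, 0.075585)
x = 0.43512

0.43512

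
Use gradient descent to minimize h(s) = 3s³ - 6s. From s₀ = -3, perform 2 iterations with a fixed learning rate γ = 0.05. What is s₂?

-26.953125

h′(s) = 9s² - 6
Step 1: h′(-3) = 75; s₁ = -3 − 0.05·75 = -6.75
Step 2: h′(-6.75) = 404.0625; s₂ = -6.75 − 0.05·404.0625 = -26.953125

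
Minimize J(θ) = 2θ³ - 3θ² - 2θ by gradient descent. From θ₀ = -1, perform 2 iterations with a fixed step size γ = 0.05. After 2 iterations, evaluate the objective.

J′(θ) = 6θ² - 6θ - 2
θ₁ = -1 − 0.05·10 = -1.5
θ₂ = -1.5 − 0.05·20.5 = -2.525
J(-2.525) = -46.27378125

-46.27378125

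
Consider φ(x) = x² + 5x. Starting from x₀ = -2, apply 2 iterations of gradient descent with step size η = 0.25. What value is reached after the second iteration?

φ′(x) = 2x + 5
x₁ = -2 − 0.25·1 = -2.25
x₂ = -2.25 − 0.25·0.5 = -2.375

-2.375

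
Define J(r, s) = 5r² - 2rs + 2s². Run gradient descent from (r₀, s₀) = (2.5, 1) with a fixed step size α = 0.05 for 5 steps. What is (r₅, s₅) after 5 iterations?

∇J = (10r - 2s, -2r + 4s)
Step 1: at (2.5, 1), ∇J = (23, -1) → (2.5, 1) − 0.05·(23, -1) = (1.35, 1.05)
Step 2: at (1.35, 1.05), ∇J = (11.4, 1.5) → (1.35, 1.05) − 0.05·(11.4, 1.5) = (0.78, 0.975)
Step 3: at (0.78, 0.975), ∇J = (5.85, 2.34) → (0.78, 0.975) − 0.05·(5.85, 2.34) = (0.4875, 0.858)
Step 4: at (0.4875, 0.858), ∇J = (3.159, 2.457) → (0.4875, 0.858) − 0.05·(3.159, 2.457) = (0.32955, 0.73515)
Step 5: at (0.32955, 0.73515), ∇J = (1.8252, 2.2815) → (0.32955, 0.73515) − 0.05·(1.8252, 2.2815) = (0.23829, 0.621075)

(0.23829, 0.621075)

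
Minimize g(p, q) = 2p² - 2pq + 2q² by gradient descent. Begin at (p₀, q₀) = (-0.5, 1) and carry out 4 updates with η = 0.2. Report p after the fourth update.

∇g = (4p - 2q, -2p + 4q)
Step 1: at (-0.5, 1), ∇g = (-4, 5) → (-0.5, 1) − 0.2·(-4, 5) = (0.3, 0)
Step 2: at (0.3, 0), ∇g = (1.2, -0.6) → (0.3, 0) − 0.2·(1.2, -0.6) = (0.06, 0.12)
Step 3: at (0.06, 0.12), ∇g = (0, 0.36) → (0.06, 0.12) − 0.2·(0, 0.36) = (0.06, 0.048)
Step 4: at (0.06, 0.048), ∇g = (0.144, 0.072) → (0.06, 0.048) − 0.2·(0.144, 0.072) = (0.0312, 0.0336)
p = 0.0312

0.0312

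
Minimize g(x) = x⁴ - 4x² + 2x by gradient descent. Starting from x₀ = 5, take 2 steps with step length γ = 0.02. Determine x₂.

g′(x) = 4x³ - 8x + 2
Step 1: g′(5) = 462; x₁ = 5 − 0.02·462 = -4.24
Step 2: g′(-4.24) = -268.980096; x₂ = -4.24 − 0.02·(-268.980096) = 1.13960192

1.13960192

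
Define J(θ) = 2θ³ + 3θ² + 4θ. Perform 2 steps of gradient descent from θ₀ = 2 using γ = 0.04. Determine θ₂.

0.1056

J′(θ) = 6θ² + 6θ + 4
Step 1: J′(2) = 40; θ₁ = 2 − 0.04·40 = 0.4
Step 2: J′(0.4) = 7.36; θ₂ = 0.4 − 0.04·7.36 = 0.1056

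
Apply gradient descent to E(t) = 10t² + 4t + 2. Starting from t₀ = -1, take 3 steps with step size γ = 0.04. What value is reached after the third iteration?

E′(t) = 20t + 4
t₁ = -1 − 0.04·(-16) = -0.36
t₂ = -0.36 − 0.04·(-3.2) = -0.232
t₃ = -0.232 − 0.04·(-0.64) = -0.2064

-0.2064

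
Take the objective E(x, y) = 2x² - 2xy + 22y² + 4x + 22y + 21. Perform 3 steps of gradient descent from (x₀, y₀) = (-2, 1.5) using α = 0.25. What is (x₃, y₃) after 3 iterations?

(103.6875, -2105.125)

∇E = (4x - 2y + 4, -2x + 44y + 22)
Step 1: at (-2, 1.5), ∇E = (-7, 92) → (-2, 1.5) − 0.25·(-7, 92) = (-0.25, -21.5)
Step 2: at (-0.25, -21.5), ∇E = (46, -923.5) → (-0.25, -21.5) − 0.25·(46, -923.5) = (-11.75, 209.375)
Step 3: at (-11.75, 209.375), ∇E = (-461.75, 9258) → (-11.75, 209.375) − 0.25·(-461.75, 9258) = (103.6875, -2105.125)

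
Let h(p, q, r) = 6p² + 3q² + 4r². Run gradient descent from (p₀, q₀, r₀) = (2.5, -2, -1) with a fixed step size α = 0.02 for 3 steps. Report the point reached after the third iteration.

∇h = (12p, 6q, 8r)
Step 1: at (2.5, -2, -1), ∇h = (30, -12, -8) → (2.5, -2, -1) − 0.02·(30, -12, -8) = (1.9, -1.76, -0.84)
Step 2: at (1.9, -1.76, -0.84), ∇h = (22.8, -10.56, -6.72) → (1.9, -1.76, -0.84) − 0.02·(22.8, -10.56, -6.72) = (1.444, -1.5488, -0.7056)
Step 3: at (1.444, -1.5488, -0.7056), ∇h = (17.328, -9.2928, -5.6448) → (1.444, -1.5488, -0.7056) − 0.02·(17.328, -9.2928, -5.6448) = (1.09744, -1.362944, -0.592704)

(1.09744, -1.362944, -0.592704)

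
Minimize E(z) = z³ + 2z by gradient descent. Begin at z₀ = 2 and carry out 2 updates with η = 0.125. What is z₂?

E′(z) = 3z² + 2
z₁ = 2 − 0.125·14 = 0.25
z₂ = 0.25 − 0.125·2.1875 = -0.0234375

-0.0234375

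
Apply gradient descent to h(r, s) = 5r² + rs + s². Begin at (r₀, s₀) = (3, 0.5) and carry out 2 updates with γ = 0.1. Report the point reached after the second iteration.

(-0.01, 0.085)

∇h = (10r + s, r + 2s)
Step 1: at (3, 0.5), ∇h = (30.5, 4) → (3, 0.5) − 0.1·(30.5, 4) = (-0.05, 0.1)
Step 2: at (-0.05, 0.1), ∇h = (-0.4, 0.15) → (-0.05, 0.1) − 0.1·(-0.4, 0.15) = (-0.01, 0.085)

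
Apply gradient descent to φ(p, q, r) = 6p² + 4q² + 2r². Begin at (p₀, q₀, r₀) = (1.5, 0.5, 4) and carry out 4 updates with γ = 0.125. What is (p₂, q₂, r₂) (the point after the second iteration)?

(0.375, 0, 1)

∇φ = (12p, 8q, 4r)
(p₁, q₁, r₁) = (1.5, 0.5, 4) − 0.125·(18, 4, 16) = (-0.75, 0, 2)
(p₂, q₂, r₂) = (-0.75, 0, 2) − 0.125·(-9, 0, 8) = (0.375, 0, 1)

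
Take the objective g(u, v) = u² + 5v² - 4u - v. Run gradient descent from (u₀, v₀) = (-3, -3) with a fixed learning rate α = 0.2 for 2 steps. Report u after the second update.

0.2

∇g = (2u - 4, 10v - 1)
Step 1: at (-3, -3), ∇g = (-10, -31) → (-3, -3) − 0.2·(-10, -31) = (-1, 3.2)
Step 2: at (-1, 3.2), ∇g = (-6, 31) → (-1, 3.2) − 0.2·(-6, 31) = (0.2, -3)
u = 0.2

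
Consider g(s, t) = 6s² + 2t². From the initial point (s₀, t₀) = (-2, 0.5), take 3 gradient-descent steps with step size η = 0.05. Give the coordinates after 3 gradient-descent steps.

(-0.128, 0.256)

∇g = (12s, 4t)
(s₁, t₁) = (-2, 0.5) − 0.05·(-24, 2) = (-0.8, 0.4)
(s₂, t₂) = (-0.8, 0.4) − 0.05·(-9.6, 1.6) = (-0.32, 0.32)
(s₃, t₃) = (-0.32, 0.32) − 0.05·(-3.84, 1.28) = (-0.128, 0.256)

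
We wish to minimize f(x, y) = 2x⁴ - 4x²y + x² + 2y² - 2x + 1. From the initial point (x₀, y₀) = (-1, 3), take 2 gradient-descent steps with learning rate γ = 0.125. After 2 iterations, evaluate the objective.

11883.53125

∇f = (8x³ - 8xy + 2x - 2, -4x² + 4y)
Step 1: at (-1, 3), ∇f = (12, 8) → (-1, 3) − 0.125·(12, 8) = (-2.5, 2)
Step 2: at (-2.5, 2), ∇f = (-92, -17) → (-2.5, 2) − 0.125·(-92, -17) = (9, 4.125)
f(9, 4.125) = 11883.53125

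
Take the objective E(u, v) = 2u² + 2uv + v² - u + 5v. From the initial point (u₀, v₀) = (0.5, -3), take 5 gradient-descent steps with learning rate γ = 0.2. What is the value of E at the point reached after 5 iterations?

-14.38838784

∇E = (4u + 2v - 1, 2u + 2v + 5)
Step 1: at (0.5, -3), ∇E = (-5, 0) → (0.5, -3) − 0.2·(-5, 0) = (1.5, -3)
Step 2: at (1.5, -3), ∇E = (-1, 2) → (1.5, -3) − 0.2·(-1, 2) = (1.7, -3.4)
Step 3: at (1.7, -3.4), ∇E = (-1, 1.6) → (1.7, -3.4) − 0.2·(-1, 1.6) = (1.9, -3.72)
Step 4: at (1.9, -3.72), ∇E = (-0.84, 1.36) → (1.9, -3.72) − 0.2·(-0.84, 1.36) = (2.068, -3.992)
Step 5: at (2.068, -3.992), ∇E = (-0.712, 1.152) → (2.068, -3.992) − 0.2·(-0.712, 1.152) = (2.2104, -4.2224)
E(2.2104, -4.2224) = -14.38838784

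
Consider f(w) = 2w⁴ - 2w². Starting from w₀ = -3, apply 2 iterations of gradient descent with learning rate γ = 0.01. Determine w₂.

f′(w) = 8w³ - 4w
Step 1: f′(-3) = -204; w₁ = -3 − 0.01·(-204) = -0.96
Step 2: f′(-0.96) = -3.237888; w₂ = -0.96 − 0.01·(-3.237888) = -0.92762112

-0.92762112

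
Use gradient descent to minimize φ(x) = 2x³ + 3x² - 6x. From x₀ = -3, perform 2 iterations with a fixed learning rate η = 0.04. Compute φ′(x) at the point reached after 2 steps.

φ′(x) = 6x² + 6x - 6
Step 1: φ′(-3) = 30; x₁ = -3 − 0.04·30 = -4.2
Step 2: φ′(-4.2) = 74.64; x₂ = -4.2 − 0.04·74.64 = -7.1856
φ′(x) at (-7.1856) = 260.68348416

260.68348416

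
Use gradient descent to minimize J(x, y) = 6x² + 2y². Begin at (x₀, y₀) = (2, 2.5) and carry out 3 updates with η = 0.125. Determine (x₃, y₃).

∇J = (12x, 4y)
(x₁, y₁) = (2, 2.5) − 0.125·(24, 10) = (-1, 1.25)
(x₂, y₂) = (-1, 1.25) − 0.125·(-12, 5) = (0.5, 0.625)
(x₃, y₃) = (0.5, 0.625) − 0.125·(6, 2.5) = (-0.25, 0.3125)

(-0.25, 0.3125)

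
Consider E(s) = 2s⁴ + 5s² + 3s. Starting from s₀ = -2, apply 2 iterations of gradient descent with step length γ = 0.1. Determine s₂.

-181.8848

E′(s) = 8s³ + 10s + 3
Step 1: E′(-2) = -81; s₁ = -2 − 0.1·(-81) = 6.1
Step 2: E′(6.1) = 1879.848; s₂ = 6.1 − 0.1·1879.848 = -181.8848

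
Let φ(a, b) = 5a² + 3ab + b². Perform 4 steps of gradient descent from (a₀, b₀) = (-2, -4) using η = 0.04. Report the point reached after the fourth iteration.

∇φ = (10a + 3b, 3a + 2b)
Step 1: at (-2, -4), ∇φ = (-32, -14) → (-2, -4) − 0.04·(-32, -14) = (-0.72, -3.44)
Step 2: at (-0.72, -3.44), ∇φ = (-17.52, -9.04) → (-0.72, -3.44) − 0.04·(-17.52, -9.04) = (-0.0192, -3.0784)
Step 3: at (-0.0192, -3.0784), ∇φ = (-9.4272, -6.2144) → (-0.0192, -3.0784) − 0.04·(-9.4272, -6.2144) = (0.357888, -2.829824)
Step 4: at (0.357888, -2.829824), ∇φ = (-4.910592, -4.585984) → (0.357888, -2.829824) − 0.04·(-4.910592, -4.585984) = (0.55431168, -2.64638464)

(0.55431168, -2.64638464)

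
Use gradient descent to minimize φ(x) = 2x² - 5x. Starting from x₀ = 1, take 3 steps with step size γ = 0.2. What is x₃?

1.248

φ′(x) = 4x - 5
Step 1: φ′(1) = -1; x₁ = 1 − 0.2·(-1) = 1.2
Step 2: φ′(1.2) = -0.2; x₂ = 1.2 − 0.2·(-0.2) = 1.24
Step 3: φ′(1.24) = -0.04; x₃ = 1.24 − 0.2·(-0.04) = 1.248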